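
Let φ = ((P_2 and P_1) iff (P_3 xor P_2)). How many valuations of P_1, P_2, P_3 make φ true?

4

P_1 | P_2 | P_3 || (P_2 and P_1) | (P_3 xor P_2) | φ
 T  |  T  |  T  ||       T       |       F       | F
 T  |  T  |  F  ||       T       |       T       | T
 T  |  F  |  T  ||       F       |       T       | F
 T  |  F  |  F  ||       F       |       F       | T
 F  |  T  |  T  ||       F       |       F       | T
 F  |  T  |  F  ||       F       |       T       | F
 F  |  F  |  T  ||       F       |       T       | F
 F  |  F  |  F  ||       F       |       F       | T
The formula is true on 4 of the 8 rows.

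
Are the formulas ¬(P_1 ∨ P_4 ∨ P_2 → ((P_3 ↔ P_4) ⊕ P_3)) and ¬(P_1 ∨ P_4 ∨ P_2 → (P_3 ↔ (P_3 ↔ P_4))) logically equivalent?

P_1  P_2  P_3  P_4  |  φ  ψ
 T    T    T    T   |  T  F
 T    T    T    F   |  F  T
 T    T    F    T   |  T  F
 T    T    F    F   |  F  T
 T    F    T    T   |  T  F
 T    F    T    F   |  F  T
 T    F    F    T   |  T  F
 T    F    F    F   |  F  T
 F    T    T    T   |  T  F
 F    T    T    F   |  F  T
 F    T    F    T   |  T  F
 F    T    F    F   |  F  T
 F    F    T    T   |  T  F
 F    F    T    F   |  F  F
 F    F    F    T   |  T  F
 F    F    F    F   |  F  F
The columns differ at P_1=T, P_2=T, P_3=T, P_4=T (φ=T, ψ=F), so they are not equivalent.

not equivalent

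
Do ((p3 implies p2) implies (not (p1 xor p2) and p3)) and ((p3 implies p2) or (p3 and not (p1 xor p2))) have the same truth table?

p1 | p2 | p3 || φ | ψ
F  | F  | F  || F | T
F  | F  | T  || T | T
F  | T  | F  || F | T
F  | T  | T  || F | T
T  | F  | F  || F | T
T  | F  | T  || T | F
T  | T  | F  || F | T
T  | T  | T  || T | T
The columns differ at p1=F, p2=F, p3=F (φ=F, ψ=T), so they are not equivalent.

not equivalent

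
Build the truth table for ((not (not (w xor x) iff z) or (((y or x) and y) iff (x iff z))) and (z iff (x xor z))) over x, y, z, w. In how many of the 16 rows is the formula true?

6

x | y | z | w || (w xor x) | not (w xor x) | (not (w xor x) iff z) | not (not (w xor x) iff z) | (y or x) | ((y or x) and y) | (x iff z) | (x xor z) | (z iff (x xor z)) | φ
T | T | T | T ||     F     |       T       |           T           |             F             |    T     |        T         |     T     |     F     |         F         | F
T | T | T | F ||     T     |       F       |           F           |             T             |    T     |        T         |     T     |     F     |         F         | F
T | T | F | T ||     F     |       T       |           F           |             T             |    T     |        T         |     F     |     T     |         F         | F
T | T | F | F ||     T     |       F       |           T           |             F             |    T     |        T         |     F     |     T     |         F         | F
T | F | T | T ||     F     |       T       |           T           |             F             |    T     |        F         |     T     |     F     |         F         | F
T | F | T | F ||     T     |       F       |           F           |             T             |    T     |        F         |     T     |     F     |         F         | F
T | F | F | T ||     F     |       T       |           F           |             T             |    T     |        F         |     F     |     T     |         F         | F
T | F | F | F ||     T     |       F       |           T           |             F             |    T     |        F         |     F     |     T     |         F         | F
F | T | T | T ||     T     |       F       |           F           |             T             |    T     |        T         |     F     |     T     |         T         | T
F | T | T | F ||     F     |       T       |           T           |             F             |    T     |        T         |     F     |     T     |         T         | F
F | T | F | T ||     T     |       F       |           T           |             F             |    T     |        T         |     T     |     F     |         T         | T
F | T | F | F ||     F     |       T       |           F           |             T             |    T     |        T         |     T     |     F     |         T         | T
F | F | T | T ||     T     |       F       |           F           |             T             |    F     |        F         |     F     |     T     |         T         | T
F | F | T | F ||     F     |       T       |           T           |             F             |    F     |        F         |     F     |     T     |         T         | T
F | F | F | T ||     T     |       F       |           T           |             F             |    F     |        F         |     T     |     F     |         T         | F
F | F | F | F ||     F     |       T       |           F           |             T             |    F     |        F         |     T     |     F     |         T         | T
The formula is true on 6 of the 16 rows.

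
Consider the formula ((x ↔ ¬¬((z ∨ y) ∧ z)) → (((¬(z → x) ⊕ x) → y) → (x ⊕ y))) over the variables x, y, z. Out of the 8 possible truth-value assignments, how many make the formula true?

6

x | y | z || φ
F | F | F || F
F | F | T || T
F | T | F || T
F | T | T || T
T | F | F || T
T | F | T || T
T | T | F || T
T | T | T || F
The formula is true on 6 of the 8 rows.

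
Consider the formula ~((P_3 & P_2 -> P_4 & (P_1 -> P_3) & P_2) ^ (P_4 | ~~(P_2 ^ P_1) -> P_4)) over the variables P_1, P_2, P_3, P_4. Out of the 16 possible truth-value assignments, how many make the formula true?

12

 P_1  |  P_2  |  P_3  |  P_4  |   φ  
----- | ----- | ----- | ----- | -----
 True |  True |  True |  True |  True
 True |  True |  True | False | False
 True |  True | False |  True |  True
 True |  True | False | False |  True
 True | False |  True |  True |  True
 True | False |  True | False | False
 True | False | False |  True |  True
 True | False | False | False | False
False |  True |  True |  True |  True
False |  True |  True | False |  True
False |  True | False |  True |  True
False |  True | False | False | False
False | False |  True |  True |  True
False | False |  True | False |  True
False | False | False |  True |  True
False | False | False | False |  True
The formula is true on 12 of the 16 rows.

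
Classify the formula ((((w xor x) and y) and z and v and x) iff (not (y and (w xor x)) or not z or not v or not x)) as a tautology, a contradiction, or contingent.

  x   |   y   |   z   |   w   |   v   |   φ  
----- | ----- | ----- | ----- | ----- | -----
False | False | False | False | False | False
False | False | False | False |  True | False
False | False | False |  True | False | False
False | False | False |  True |  True | False
False | False |  True | False | False | False
False | False |  True | False |  True | False
False | False |  True |  True | False | False
False | False |  True |  True |  True | False
False |  True | False | False | False | False
False |  True | False | False |  True | False
False |  True | False |  True | False | False
False |  True | False |  True |  True | False
False |  True |  True | False | False | False
False |  True |  True | False |  True | False
False |  True |  True |  True | False | False
False |  True |  True |  True |  True | False
 True | False | False | False | False | False
 True | False | False | False |  True | False
 True | False | False |  True | False | False
 True | False | False |  True |  True | False
 True | False |  True | False | False | False
 True | False |  True | False |  True | False
 True | False |  True |  True | False | False
 True | False |  True |  True |  True | False
 True |  True | False | False | False | False
 True |  True | False | False |  True | False
 True |  True | False |  True | False | False
 True |  True | False |  True |  True | False
 True |  True |  True | False | False | False
 True |  True |  True | False |  True | False
 True |  True |  True |  True | False | False
 True |  True |  True |  True |  True | False
Every row is False, so the formula is a contradiction.

contradiction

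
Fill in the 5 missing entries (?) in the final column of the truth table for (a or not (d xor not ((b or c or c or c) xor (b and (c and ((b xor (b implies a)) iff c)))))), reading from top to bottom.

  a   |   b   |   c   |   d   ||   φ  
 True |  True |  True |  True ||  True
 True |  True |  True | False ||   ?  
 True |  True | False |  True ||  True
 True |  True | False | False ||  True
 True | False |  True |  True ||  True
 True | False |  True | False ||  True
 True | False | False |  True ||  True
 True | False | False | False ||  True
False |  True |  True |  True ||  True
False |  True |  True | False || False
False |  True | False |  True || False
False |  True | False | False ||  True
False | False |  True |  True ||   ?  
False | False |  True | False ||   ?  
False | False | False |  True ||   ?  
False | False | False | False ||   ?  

Row a=True, b=True, c=True, d=False: not (d xor not ((b or c or c or c) xor (b and (c and ((b xor (b implies a)) iff c))))) = True, so the formula = True.
Row a=False, b=False, c=True, d=True: not (d xor not ((b or c or c or c) xor (b and (c and ((b xor (b implies a)) iff c))))) = False, so the formula = False.
Row a=False, b=False, c=True, d=False: not (d xor not ((b or c or c or c) xor (b and (c and ((b xor (b implies a)) iff c))))) = True, so the formula = True.
Row a=False, b=False, c=False, d=True: not (d xor not ((b or c or c or c) xor (b and (c and ((b xor (b implies a)) iff c))))) = True, so the formula = True.
Row a=False, b=False, c=False, d=False: not (d xor not ((b or c or c or c) xor (b and (c and ((b xor (b implies a)) iff c))))) = False, so the formula = False.

True, False, True, True, False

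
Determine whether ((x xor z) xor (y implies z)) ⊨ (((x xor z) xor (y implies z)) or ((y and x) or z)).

yes

x | y | z | φ | ψ
- | - | - | - | -
F | F | F | T | T
F | F | T | F | T
F | T | F | F | F
F | T | T | F | T
T | F | F | F | F
T | F | T | T | T
T | T | F | T | T
T | T | T | T | T
In every row where φ is true, ψ is also true, so φ ⊨ ψ.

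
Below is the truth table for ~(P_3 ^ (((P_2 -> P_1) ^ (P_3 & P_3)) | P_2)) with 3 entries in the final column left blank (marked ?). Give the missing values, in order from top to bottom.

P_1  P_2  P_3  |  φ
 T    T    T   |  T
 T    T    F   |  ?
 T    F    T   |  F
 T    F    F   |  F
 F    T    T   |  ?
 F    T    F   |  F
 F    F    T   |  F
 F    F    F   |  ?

Row P_1=T, P_2=T, P_3=F: (((P_2 -> P_1) ^ (P_3 & P_3)) | P_2) = T, (P_3 ^ (((P_2 -> P_1) ^ (P_3 & P_3)) | P_2)) = T, so the formula = F.
Row P_1=F, P_2=T, P_3=T: (((P_2 -> P_1) ^ (P_3 & P_3)) | P_2) = T, (P_3 ^ (((P_2 -> P_1) ^ (P_3 & P_3)) | P_2)) = F, so the formula = T.
Row P_1=F, P_2=F, P_3=F: (((P_2 -> P_1) ^ (P_3 & P_3)) | P_2) = T, (P_3 ^ (((P_2 -> P_1) ^ (P_3 & P_3)) | P_2)) = T, so the formula = F.

F, T, F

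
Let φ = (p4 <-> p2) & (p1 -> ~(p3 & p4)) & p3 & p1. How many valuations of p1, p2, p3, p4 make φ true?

1

p1 | p2 | p3 | p4 | φ
-- | -- | -- | -- | -
T  | T  | T  | T  | F
T  | T  | T  | F  | F
T  | T  | F  | T  | F
T  | T  | F  | F  | F
T  | F  | T  | T  | F
T  | F  | T  | F  | T
T  | F  | F  | T  | F
T  | F  | F  | F  | F
F  | T  | T  | T  | F
F  | T  | T  | F  | F
F  | T  | F  | T  | F
F  | T  | F  | F  | F
F  | F  | T  | T  | F
F  | F  | T  | F  | F
F  | F  | F  | T  | F
F  | F  | F  | F  | F
The formula is true on 1 of the 16 rows.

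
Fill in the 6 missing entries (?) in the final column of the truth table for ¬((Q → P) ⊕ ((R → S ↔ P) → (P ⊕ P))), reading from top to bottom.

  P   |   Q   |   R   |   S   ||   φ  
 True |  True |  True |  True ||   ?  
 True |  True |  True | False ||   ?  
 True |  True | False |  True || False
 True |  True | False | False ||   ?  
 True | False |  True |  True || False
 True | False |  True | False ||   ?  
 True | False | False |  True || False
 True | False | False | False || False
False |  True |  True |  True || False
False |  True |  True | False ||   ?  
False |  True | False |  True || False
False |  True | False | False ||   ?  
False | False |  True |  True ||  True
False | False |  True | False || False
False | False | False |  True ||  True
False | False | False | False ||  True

Row P=True, Q=True, R=True, S=True: (Q → P) = True, ((R → S ↔ P) → (P ⊕ P)) = False, ((Q → P) ⊕ ((R → S ↔ P) → (P ⊕ P))) = True, so the formula = False.
Row P=True, Q=True, R=True, S=False: (Q → P) = True, ((R → S ↔ P) → (P ⊕ P)) = True, ((Q → P) ⊕ ((R → S ↔ P) → (P ⊕ P))) = False, so the formula = True.
Row P=True, Q=True, R=False, S=False: (Q → P) = True, ((R → S ↔ P) → (P ⊕ P)) = False, ((Q → P) ⊕ ((R → S ↔ P) → (P ⊕ P))) = True, so the formula = False.
Row P=True, Q=False, R=True, S=False: (Q → P) = True, ((R → S ↔ P) → (P ⊕ P)) = True, ((Q → P) ⊕ ((R → S ↔ P) → (P ⊕ P))) = False, so the formula = True.
Row P=False, Q=True, R=True, S=False: (Q → P) = False, ((R → S ↔ P) → (P ⊕ P)) = False, ((Q → P) ⊕ ((R → S ↔ P) → (P ⊕ P))) = False, so the formula = True.
Row P=False, Q=True, R=False, S=False: (Q → P) = False, ((R → S ↔ P) → (P ⊕ P)) = True, ((Q → P) ⊕ ((R → S ↔ P) → (P ⊕ P))) = True, so the formula = False.

False, True, False, True, True, False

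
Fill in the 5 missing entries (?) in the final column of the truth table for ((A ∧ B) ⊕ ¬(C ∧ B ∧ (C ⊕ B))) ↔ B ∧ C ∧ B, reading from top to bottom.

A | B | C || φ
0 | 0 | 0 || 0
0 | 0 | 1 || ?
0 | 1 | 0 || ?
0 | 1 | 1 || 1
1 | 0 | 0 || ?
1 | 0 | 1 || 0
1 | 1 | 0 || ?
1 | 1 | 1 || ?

Row A=0, B=0, C=1: ((A ∧ B) ⊕ ¬(C ∧ B ∧ (C ⊕ B))) = 1, (B ∧ C ∧ B) = 0, so the formula = 0.
Row A=0, B=1, C=0: ((A ∧ B) ⊕ ¬(C ∧ B ∧ (C ⊕ B))) = 1, (B ∧ C ∧ B) = 0, so the formula = 0.
Row A=1, B=0, C=0: ((A ∧ B) ⊕ ¬(C ∧ B ∧ (C ⊕ B))) = 1, (B ∧ C ∧ B) = 0, so the formula = 0.
Row A=1, B=1, C=0: ((A ∧ B) ⊕ ¬(C ∧ B ∧ (C ⊕ B))) = 0, (B ∧ C ∧ B) = 0, so the formula = 1.
Row A=1, B=1, C=1: ((A ∧ B) ⊕ ¬(C ∧ B ∧ (C ⊕ B))) = 0, (B ∧ C ∧ B) = 1, so the formula = 0.

0, 0, 0, 1, 0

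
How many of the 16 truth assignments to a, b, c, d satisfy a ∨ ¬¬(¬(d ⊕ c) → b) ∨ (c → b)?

  a   |   b   |   c   |   d   | (d ⊕ c) | ¬(d ⊕ c) | (¬(d ⊕ c) → b) | ¬(¬(d ⊕ c) → b) | ¬¬(¬(d ⊕ c) → b) | (a ∨ ¬¬(¬(d ⊕ c) → b)) | (c → b) | ((a ∨ ¬¬(¬(d ⊕ c) → b)) ∨ (c → b))
----- | ----- | ----- | ----- | ------- | -------- | -------------- | --------------- | ---------------- | ---------------------- | ------- | ----------------------------------
 True |  True |  True |  True |  False  |   True   |      True      |      False      |       True       |          True          |   True  |                True               
 True |  True |  True | False |   True  |  False   |      True      |      False      |       True       |          True          |   True  |                True               
 True |  True | False |  True |   True  |  False   |      True      |      False      |       True       |          True          |   True  |                True               
 True |  True | False | False |  False  |   True   |      True      |      False      |       True       |          True          |   True  |                True               
 True | False |  True |  True |  False  |   True   |     False      |       True      |      False       |          True          |  False  |                True               
 True | False |  True | False |   True  |  False   |      True      |      False      |       True       |          True          |  False  |                True               
 True | False | False |  True |   True  |  False   |      True      |      False      |       True       |          True          |   True  |                True               
 True | False | False | False |  False  |   True   |     False      |       True      |      False       |          True          |   True  |                True               
False |  True |  True |  True |  False  |   True   |      True      |      False      |       True       |          True          |   True  |                True               
False |  True |  True | False |   True  |  False   |      True      |      False      |       True       |          True          |   True  |                True               
False |  True | False |  True |   True  |  False   |      True      |      False      |       True       |          True          |   True  |                True               
False |  True | False | False |  False  |   True   |      True      |      False      |       True       |          True          |   True  |                True               
False | False |  True |  True |  False  |   True   |     False      |       True      |      False       |         False          |  False  |               False               
False | False |  True | False |   True  |  False   |      True      |      False      |       True       |          True          |  False  |                True               
False | False | False |  True |   True  |  False   |      True      |      False      |       True       |          True          |   True  |                True               
False | False | False | False |  False  |   True   |     False      |       True      |      False       |         False          |   True  |                True               
The formula is true on 15 of the 16 rows.

15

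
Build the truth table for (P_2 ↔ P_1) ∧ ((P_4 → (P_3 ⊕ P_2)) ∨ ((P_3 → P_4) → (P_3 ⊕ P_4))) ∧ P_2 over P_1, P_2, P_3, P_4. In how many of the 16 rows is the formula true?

P_1 | P_2 | P_3 | P_4 | φ
--- | --- | --- | --- | -
 T  |  T  |  T  |  T  | F
 T  |  T  |  T  |  F  | T
 T  |  T  |  F  |  T  | T
 T  |  T  |  F  |  F  | T
 T  |  F  |  T  |  T  | F
 T  |  F  |  T  |  F  | F
 T  |  F  |  F  |  T  | F
 T  |  F  |  F  |  F  | F
 F  |  T  |  T  |  T  | F
 F  |  T  |  T  |  F  | F
 F  |  T  |  F  |  T  | F
 F  |  T  |  F  |  F  | F
 F  |  F  |  T  |  T  | F
 F  |  F  |  T  |  F  | F
 F  |  F  |  F  |  T  | F
 F  |  F  |  F  |  F  | F
The formula is true on 3 of the 16 rows.

3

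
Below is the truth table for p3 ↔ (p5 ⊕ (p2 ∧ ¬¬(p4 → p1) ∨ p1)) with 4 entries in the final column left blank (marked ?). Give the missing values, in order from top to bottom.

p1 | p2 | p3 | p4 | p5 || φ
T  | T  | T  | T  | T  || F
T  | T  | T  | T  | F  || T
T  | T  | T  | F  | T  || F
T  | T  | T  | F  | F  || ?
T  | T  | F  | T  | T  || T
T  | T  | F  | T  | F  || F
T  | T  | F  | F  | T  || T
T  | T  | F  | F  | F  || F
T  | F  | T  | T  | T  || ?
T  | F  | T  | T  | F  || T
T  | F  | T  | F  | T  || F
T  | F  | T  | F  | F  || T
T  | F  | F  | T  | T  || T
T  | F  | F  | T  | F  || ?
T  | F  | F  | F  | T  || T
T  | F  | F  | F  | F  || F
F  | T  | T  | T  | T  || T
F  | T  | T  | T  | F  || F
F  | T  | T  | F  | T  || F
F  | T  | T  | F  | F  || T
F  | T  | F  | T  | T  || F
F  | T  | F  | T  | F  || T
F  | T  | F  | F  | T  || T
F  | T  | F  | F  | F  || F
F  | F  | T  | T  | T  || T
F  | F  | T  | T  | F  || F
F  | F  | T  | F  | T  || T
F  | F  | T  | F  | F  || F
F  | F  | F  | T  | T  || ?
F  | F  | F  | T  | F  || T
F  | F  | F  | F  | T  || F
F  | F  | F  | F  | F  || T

Row p1=T, p2=T, p3=T, p4=F, p5=F: (p5 ⊕ (p2 ∧ ¬¬(p4 → p1) ∨ p1)) = T, so the formula = T.
Row p1=T, p2=F, p3=T, p4=T, p5=T: (p5 ⊕ (p2 ∧ ¬¬(p4 → p1) ∨ p1)) = F, so the formula = F.
Row p1=T, p2=F, p3=F, p4=T, p5=F: (p5 ⊕ (p2 ∧ ¬¬(p4 → p1) ∨ p1)) = T, so the formula = F.
Row p1=F, p2=F, p3=F, p4=T, p5=T: (p5 ⊕ (p2 ∧ ¬¬(p4 → p1) ∨ p1)) = T, so the formula = F.

T, F, F, F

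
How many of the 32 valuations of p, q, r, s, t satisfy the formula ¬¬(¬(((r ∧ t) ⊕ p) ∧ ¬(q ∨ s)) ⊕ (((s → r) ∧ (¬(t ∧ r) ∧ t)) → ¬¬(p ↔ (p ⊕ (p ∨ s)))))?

4

p | q | r | s | t || φ
T | T | T | T | T || F
T | T | T | T | F || F
T | T | T | F | T || F
T | T | T | F | F || F
T | T | F | T | T || F
T | T | F | T | F || F
T | T | F | F | T || T
T | T | F | F | F || F
T | F | T | T | T || F
T | F | T | T | F || F
T | F | T | F | T || F
T | F | T | F | F || T
T | F | F | T | T || F
T | F | F | T | F || F
T | F | F | F | T || F
T | F | F | F | F || T
F | T | T | T | T || F
F | T | T | T | F || F
F | T | T | F | T || F
F | T | T | F | F || F
F | T | F | T | T || F
F | T | F | T | F || F
F | T | F | F | T || F
F | T | F | F | F || F
F | F | T | T | T || F
F | F | T | T | F || F
F | F | T | F | T || T
F | F | T | F | F || F
F | F | F | T | T || F
F | F | F | T | F || F
F | F | F | F | T || F
F | F | F | F | F || F
The formula is true on 4 of the 32 rows.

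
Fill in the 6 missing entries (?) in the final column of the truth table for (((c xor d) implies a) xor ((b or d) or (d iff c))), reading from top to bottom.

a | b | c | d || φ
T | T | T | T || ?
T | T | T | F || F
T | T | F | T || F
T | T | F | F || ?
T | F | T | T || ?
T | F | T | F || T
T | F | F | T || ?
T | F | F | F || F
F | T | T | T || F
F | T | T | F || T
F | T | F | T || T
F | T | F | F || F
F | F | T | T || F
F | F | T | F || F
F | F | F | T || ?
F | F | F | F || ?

Row a=T, b=T, c=T, d=T: ((c xor d) implies a) = T, ((b or d) or (d iff c)) = T, so the formula = F.
Row a=T, b=T, c=F, d=F: ((c xor d) implies a) = T, ((b or d) or (d iff c)) = T, so the formula = F.
Row a=T, b=F, c=T, d=T: ((c xor d) implies a) = T, ((b or d) or (d iff c)) = T, so the formula = F.
Row a=T, b=F, c=F, d=T: ((c xor d) implies a) = T, ((b or d) or (d iff c)) = T, so the formula = F.
Row a=F, b=F, c=F, d=T: ((c xor d) implies a) = F, ((b or d) or (d iff c)) = T, so the formula = T.
Row a=F, b=F, c=F, d=F: ((c xor d) implies a) = T, ((b or d) or (d iff c)) = T, so the formula = F.

F, F, F, F, T, F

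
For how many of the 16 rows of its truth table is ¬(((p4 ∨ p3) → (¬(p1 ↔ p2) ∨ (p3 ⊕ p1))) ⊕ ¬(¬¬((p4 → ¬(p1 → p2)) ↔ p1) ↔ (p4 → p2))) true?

9

p1 | p2 | p3 | p4 | (p4 ∨ p3) | (p1 ↔ p2) | ¬(p1 ↔ p2) | (p3 ⊕ p1) | (¬(p1 ↔ p2) ∨ (p3 ⊕ p1)) | (p1 → p2) | ¬(p1 → p2) | (p4 → ¬(p1 → p2)) | ((p4 → ¬(p1 → p2)) ↔ p1) | ¬((p4 → ¬(p1 → p2)) ↔ p1) | ¬¬((p4 → ¬(p1 → p2)) ↔ p1) | (p4 → p2) | φ
-- | -- | -- | -- | --------- | --------- | ---------- | --------- | ------------------------ | --------- | ---------- | ----------------- | ------------------------ | ------------------------- | -------------------------- | --------- | -
F  | F  | F  | F  |     F     |     T     |     F      |     F     |            F             |     T     |     F      |         T         |            F             |             T             |             F              |     T     | T
F  | F  | F  | T  |     T     |     T     |     F      |     F     |            F             |     T     |     F      |         F         |            T             |             F             |             T              |     F     | F
F  | F  | T  | F  |     T     |     T     |     F      |     T     |            T             |     T     |     F      |         T         |            F             |             T             |             F              |     T     | T
F  | F  | T  | T  |     T     |     T     |     F      |     T     |            T             |     T     |     F      |         F         |            T             |             F             |             T              |     F     | T
F  | T  | F  | F  |     F     |     F     |     T      |     F     |            T             |     T     |     F      |         T         |            F             |             T             |             F              |     T     | T
F  | T  | F  | T  |     T     |     F     |     T      |     F     |            T             |     T     |     F      |         F         |            T             |             F             |             T              |     T     | F
F  | T  | T  | F  |     T     |     F     |     T      |     T     |            T             |     T     |     F      |         T         |            F             |             T             |             F              |     T     | T
F  | T  | T  | T  |     T     |     F     |     T      |     T     |            T             |     T     |     F      |         F         |            T             |             F             |             T              |     T     | F
T  | F  | F  | F  |     F     |     F     |     T      |     T     |            T             |     F     |     T      |         T         |            T             |             F             |             T              |     T     | F
T  | F  | F  | T  |     T     |     F     |     T      |     T     |            T             |     F     |     T      |         T         |            T             |             F             |             T              |     F     | T
T  | F  | T  | F  |     T     |     F     |     T      |     F     |            T             |     F     |     T      |         T         |            T             |             F             |             T              |     T     | F
T  | F  | T  | T  |     T     |     F     |     T      |     F     |            T             |     F     |     T      |         T         |            T             |             F             |             T              |     F     | T
T  | T  | F  | F  |     F     |     T     |     F      |     T     |            T             |     T     |     F      |         T         |            T             |             F             |             T              |     T     | F
T  | T  | F  | T  |     T     |     T     |     F      |     T     |            T             |     T     |     F      |         F         |            F             |             T             |             F              |     T     | T
T  | T  | T  | F  |     T     |     T     |     F      |     F     |            F             |     T     |     F      |         T         |            T             |             F             |             T              |     T     | T
T  | T  | T  | T  |     T     |     T     |     F      |     F     |            F             |     T     |     F      |         F         |            F             |             T             |             F              |     T     | F
The formula is true on 9 of the 16 rows.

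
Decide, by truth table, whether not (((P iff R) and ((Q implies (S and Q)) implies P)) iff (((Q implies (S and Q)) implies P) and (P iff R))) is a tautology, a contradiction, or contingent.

P  Q  R  S  |  (P iff R)  (S and Q)  (Q implies (S and Q))  φ
1  1  1  1  |      1          1                1            0
1  1  1  0  |      1          0                0            0
1  1  0  1  |      0          1                1            0
1  1  0  0  |      0          0                0            0
1  0  1  1  |      1          0                1            0
1  0  1  0  |      1          0                1            0
1  0  0  1  |      0          0                1            0
1  0  0  0  |      0          0                1            0
0  1  1  1  |      0          1                1            0
0  1  1  0  |      0          0                0            0
0  1  0  1  |      1          1                1            0
0  1  0  0  |      1          0                0            0
0  0  1  1  |      0          0                1            0
0  0  1  0  |      0          0                1            0
0  0  0  1  |      1          0                1            0
0  0  0  0  |      1          0                1            0
Every row is 0, so the formula is a contradiction.

contradiction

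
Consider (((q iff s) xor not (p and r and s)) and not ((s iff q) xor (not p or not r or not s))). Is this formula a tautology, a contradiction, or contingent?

contradiction

  p   |   q   |   r   |   s   | (q iff s) | (p and r and s) | not (p and r and s) | (s iff q) | not p | not r | not s | (not p or not r or not s) |   φ  
----- | ----- | ----- | ----- | --------- | --------------- | ------------------- | --------- | ----- | ----- | ----- | ------------------------- | -----
False | False | False | False |    True   |      False      |         True        |    True   |  True |  True |  True |            True           | False
False | False | False |  True |   False   |      False      |         True        |   False   |  True |  True | False |            True           | False
False | False |  True | False |    True   |      False      |         True        |    True   |  True | False |  True |            True           | False
False | False |  True |  True |   False   |      False      |         True        |   False   |  True | False | False |            True           | False
False |  True | False | False |   False   |      False      |         True        |   False   |  True |  True |  True |            True           | False
False |  True | False |  True |    True   |      False      |         True        |    True   |  True |  True | False |            True           | False
False |  True |  True | False |   False   |      False      |         True        |   False   |  True | False |  True |            True           | False
False |  True |  True |  True |    True   |      False      |         True        |    True   |  True | False | False |            True           | False
 True | False | False | False |    True   |      False      |         True        |    True   | False |  True |  True |            True           | False
 True | False | False |  True |   False   |      False      |         True        |   False   | False |  True | False |            True           | False
 True | False |  True | False |    True   |      False      |         True        |    True   | False | False |  True |            True           | False
 True | False |  True |  True |   False   |       True      |        False        |   False   | False | False | False |           False           | False
 True |  True | False | False |   False   |      False      |         True        |   False   | False |  True |  True |            True           | False
 True |  True | False |  True |    True   |      False      |         True        |    True   | False |  True | False |            True           | False
 True |  True |  True | False |   False   |      False      |         True        |   False   | False | False |  True |            True           | False
 True |  True |  True |  True |    True   |       True      |        False        |    True   | False | False | False |           False           | False
Every row is False, so the formula is a contradiction.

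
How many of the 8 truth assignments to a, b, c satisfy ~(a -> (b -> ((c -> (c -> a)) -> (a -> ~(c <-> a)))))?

  a   |   b   |   c   |   φ  
----- | ----- | ----- | -----
 True |  True |  True |  True
 True |  True | False | False
 True | False |  True | False
 True | False | False | False
False |  True |  True | False
False |  True | False | False
False | False |  True | False
False | False | False | False
The formula is true on 1 of the 8 rows.

1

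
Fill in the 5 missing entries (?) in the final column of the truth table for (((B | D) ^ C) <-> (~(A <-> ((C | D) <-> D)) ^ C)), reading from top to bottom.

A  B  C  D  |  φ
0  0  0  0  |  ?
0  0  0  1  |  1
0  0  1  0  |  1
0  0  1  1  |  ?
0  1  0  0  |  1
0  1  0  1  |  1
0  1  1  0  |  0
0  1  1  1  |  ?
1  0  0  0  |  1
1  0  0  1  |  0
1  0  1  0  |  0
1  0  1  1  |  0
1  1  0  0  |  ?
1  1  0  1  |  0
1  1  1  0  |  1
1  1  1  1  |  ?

0, 1, 1, 0, 0

Row A=0, B=0, C=0, D=0: ((B | D) ^ C) = 0, (~(A <-> ((C | D) <-> D)) ^ C) = 1, so the formula = 0.
Row A=0, B=0, C=1, D=1: ((B | D) ^ C) = 0, (~(A <-> ((C | D) <-> D)) ^ C) = 0, so the formula = 1.
Row A=0, B=1, C=1, D=1: ((B | D) ^ C) = 0, (~(A <-> ((C | D) <-> D)) ^ C) = 0, so the formula = 1.
Row A=1, B=1, C=0, D=0: ((B | D) ^ C) = 1, (~(A <-> ((C | D) <-> D)) ^ C) = 0, so the formula = 0.
Row A=1, B=1, C=1, D=1: ((B | D) ^ C) = 0, (~(A <-> ((C | D) <-> D)) ^ C) = 1, so the formula = 0.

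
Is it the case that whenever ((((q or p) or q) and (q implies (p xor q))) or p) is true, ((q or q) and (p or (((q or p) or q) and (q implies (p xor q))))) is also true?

no

p  q  |  φ  ψ
T  T  |  T  T
T  F  |  T  F
F  T  |  T  T
F  F  |  F  F
At p=T, q=F we have φ true but ψ false, so φ does not entail ψ.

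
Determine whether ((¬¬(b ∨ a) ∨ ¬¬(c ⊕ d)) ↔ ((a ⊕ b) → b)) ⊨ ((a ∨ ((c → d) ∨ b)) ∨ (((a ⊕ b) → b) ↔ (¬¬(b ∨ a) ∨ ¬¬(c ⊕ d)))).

a | b | c | d | φ | ψ
- | - | - | - | - | -
T | T | T | T | T | T
T | T | T | F | T | T
T | T | F | T | T | T
T | T | F | F | T | T
T | F | T | T | F | T
T | F | T | F | F | T
T | F | F | T | F | T
T | F | F | F | F | T
F | T | T | T | T | T
F | T | T | F | T | T
F | T | F | T | T | T
F | T | F | F | T | T
F | F | T | T | F | T
F | F | T | F | T | T
F | F | F | T | T | T
F | F | F | F | F | T
In every row where φ is true, ψ is also true, so φ ⊨ ψ.

yes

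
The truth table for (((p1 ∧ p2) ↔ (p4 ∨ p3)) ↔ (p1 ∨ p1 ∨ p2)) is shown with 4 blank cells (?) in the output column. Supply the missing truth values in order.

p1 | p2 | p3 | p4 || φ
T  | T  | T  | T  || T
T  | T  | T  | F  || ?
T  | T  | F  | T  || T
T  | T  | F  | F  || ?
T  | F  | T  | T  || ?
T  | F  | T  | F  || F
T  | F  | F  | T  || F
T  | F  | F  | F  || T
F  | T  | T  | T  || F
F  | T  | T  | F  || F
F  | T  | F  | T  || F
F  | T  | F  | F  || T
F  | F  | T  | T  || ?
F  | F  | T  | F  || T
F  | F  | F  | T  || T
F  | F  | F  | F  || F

Row p1=T, p2=T, p3=T, p4=F: ((p1 ∧ p2) ↔ (p4 ∨ p3)) = T, (p1 ∨ p1 ∨ p2) = T, so the formula = T.
Row p1=T, p2=T, p3=F, p4=F: ((p1 ∧ p2) ↔ (p4 ∨ p3)) = F, (p1 ∨ p1 ∨ p2) = T, so the formula = F.
Row p1=T, p2=F, p3=T, p4=T: ((p1 ∧ p2) ↔ (p4 ∨ p3)) = F, (p1 ∨ p1 ∨ p2) = T, so the formula = F.
Row p1=F, p2=F, p3=T, p4=T: ((p1 ∧ p2) ↔ (p4 ∨ p3)) = F, (p1 ∨ p1 ∨ p2) = F, so the formula = T.

T, F, F, T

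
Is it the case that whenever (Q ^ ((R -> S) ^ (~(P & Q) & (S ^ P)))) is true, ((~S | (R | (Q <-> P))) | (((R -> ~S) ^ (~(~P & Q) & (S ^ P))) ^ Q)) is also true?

no

  P      Q      R      S    |    φ      ψ  
False  False  False  False  |   True   True
False  False  False   True  |  False   True
False  False   True  False  |  False   True
False  False   True   True  |  False   True
False   True  False  False  |  False   True
False   True  False   True  |   True  False
False   True   True  False  |   True   True
False   True   True   True  |   True   True
 True  False  False  False  |  False   True
 True  False  False   True  |   True   True
 True  False   True  False  |   True   True
 True  False   True   True  |   True   True
 True   True  False  False  |  False   True
 True   True  False   True  |  False   True
 True   True   True  False  |   True   True
 True   True   True   True  |  False   True
At P=False, Q=True, R=False, S=True we have φ true but ψ false, so φ does not entail ψ.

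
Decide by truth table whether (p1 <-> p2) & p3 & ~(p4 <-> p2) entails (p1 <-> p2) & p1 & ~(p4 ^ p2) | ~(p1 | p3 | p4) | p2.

  p1  |   p2  |   p3  |   p4  ||   φ   |   ψ  
 True |  True |  True |  True || False |  True
 True |  True |  True | False ||  True |  True
 True |  True | False |  True || False |  True
 True |  True | False | False || False |  True
 True | False |  True |  True || False | False
 True | False |  True | False || False | False
 True | False | False |  True || False | False
 True | False | False | False || False | False
False |  True |  True |  True || False |  True
False |  True |  True | False || False |  True
False |  True | False |  True || False |  True
False |  True | False | False || False |  True
False | False |  True |  True ||  True | False
False | False |  True | False || False | False
False | False | False |  True || False | False
False | False | False | False || False |  True
At p1=False, p2=False, p3=True, p4=True we have φ true but ψ false, so φ does not entail ψ.

no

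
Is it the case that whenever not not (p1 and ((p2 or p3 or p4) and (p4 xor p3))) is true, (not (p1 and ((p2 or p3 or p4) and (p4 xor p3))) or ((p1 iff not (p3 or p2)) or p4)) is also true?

no

p1  p2  p3  p4  |  φ  ψ
1   1   1   1   |  0  1
1   1   1   0   |  1  0
1   1   0   1   |  1  1
1   1   0   0   |  0  1
1   0   1   1   |  0  1
1   0   1   0   |  1  0
1   0   0   1   |  1  1
1   0   0   0   |  0  1
0   1   1   1   |  0  1
0   1   1   0   |  0  1
0   1   0   1   |  0  1
0   1   0   0   |  0  1
0   0   1   1   |  0  1
0   0   1   0   |  0  1
0   0   0   1   |  0  1
0   0   0   0   |  0  1
At p1=1, p2=1, p3=1, p4=0 we have φ true but ψ false, so φ does not entail ψ.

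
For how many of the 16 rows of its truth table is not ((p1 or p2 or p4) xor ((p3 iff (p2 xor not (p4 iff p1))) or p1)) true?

p1 | p2 | p3 | p4 | (p1 or p2 or p4) | (p4 iff p1) | not (p4 iff p1) | (p2 xor not (p4 iff p1)) | φ
-- | -- | -- | -- | ---------------- | ----------- | --------------- | ------------------------ | -
T  | T  | T  | T  |        T         |      T      |        F        |            T             | T
T  | T  | T  | F  |        T         |      F      |        T        |            F             | T
T  | T  | F  | T  |        T         |      T      |        F        |            T             | T
T  | T  | F  | F  |        T         |      F      |        T        |            F             | T
T  | F  | T  | T  |        T         |      T      |        F        |            F             | T
T  | F  | T  | F  |        T         |      F      |        T        |            T             | T
T  | F  | F  | T  |        T         |      T      |        F        |            F             | T
T  | F  | F  | F  |        T         |      F      |        T        |            T             | T
F  | T  | T  | T  |        T         |      F      |        T        |            F             | F
F  | T  | T  | F  |        T         |      T      |        F        |            T             | T
F  | T  | F  | T  |        T         |      F      |        T        |            F             | T
F  | T  | F  | F  |        T         |      T      |        F        |            T             | F
F  | F  | T  | T  |        T         |      F      |        T        |            T             | T
F  | F  | T  | F  |        F         |      T      |        F        |            F             | T
F  | F  | F  | T  |        T         |      F      |        T        |            T             | F
F  | F  | F  | F  |        F         |      T      |        F        |            F             | F
The formula is true on 12 of the 16 rows.

12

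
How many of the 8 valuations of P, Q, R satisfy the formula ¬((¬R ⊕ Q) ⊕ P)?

4

P | Q | R | ¬((¬R ⊕ Q) ⊕ P)
- | - | - | ---------------
0 | 0 | 0 |        0       
0 | 0 | 1 |        1       
0 | 1 | 0 |        1       
0 | 1 | 1 |        0       
1 | 0 | 0 |        1       
1 | 0 | 1 |        0       
1 | 1 | 0 |        0       
1 | 1 | 1 |        1       
The formula is true on 4 of the 8 rows.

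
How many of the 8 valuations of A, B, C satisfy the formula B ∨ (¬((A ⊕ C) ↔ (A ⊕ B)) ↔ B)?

6

A | B | C || (B ∨ (¬((A ⊕ C) ↔ (A ⊕ B)) ↔ B))
T | T | T ||                T                
T | T | F ||                T                
T | F | T ||                F                
T | F | F ||                T                
F | T | T ||                T                
F | T | F ||                T                
F | F | T ||                F                
F | F | F ||                T                
The formula is true on 6 of the 8 rows.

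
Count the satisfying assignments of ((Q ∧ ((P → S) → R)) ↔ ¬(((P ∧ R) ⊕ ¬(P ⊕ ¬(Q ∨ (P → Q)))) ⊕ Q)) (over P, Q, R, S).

11

  P   |   Q   |   R   |   S   | (P → S) | ((P → S) → R) | (Q ∧ ((P → S) → R)) | (P ∧ R) | (P → Q) | (Q ∨ (P → Q)) | ¬(Q ∨ (P → Q)) | (P ⊕ ¬(Q ∨ (P → Q))) | ¬(P ⊕ ¬(Q ∨ (P → Q))) |   φ  
----- | ----- | ----- | ----- | ------- | ------------- | ------------------- | ------- | ------- | ------------- | -------------- | -------------------- | --------------------- | -----
False | False | False | False |   True  |     False     |        False        |  False  |   True  |      True     |     False      |        False         |          True         |  True
False | False | False |  True |   True  |     False     |        False        |  False  |   True  |      True     |     False      |        False         |          True         |  True
False | False |  True | False |   True  |      True     |        False        |  False  |   True  |      True     |     False      |        False         |          True         |  True
False | False |  True |  True |   True  |      True     |        False        |  False  |   True  |      True     |     False      |        False         |          True         |  True
False |  True | False | False |   True  |     False     |        False        |  False  |   True  |      True     |     False      |        False         |          True         | False
False |  True | False |  True |   True  |     False     |        False        |  False  |   True  |      True     |     False      |        False         |          True         | False
False |  True |  True | False |   True  |      True     |         True        |  False  |   True  |      True     |     False      |        False         |          True         |  True
False |  True |  True |  True |   True  |      True     |         True        |  False  |   True  |      True     |     False      |        False         |          True         |  True
 True | False | False | False |  False  |      True     |        False        |  False  |  False  |     False     |      True      |        False         |          True         |  True
 True | False | False |  True |   True  |     False     |        False        |  False  |  False  |     False     |      True      |        False         |          True         |  True
 True | False |  True | False |  False  |      True     |        False        |   True  |  False  |     False     |      True      |        False         |          True         | False
 True | False |  True |  True |   True  |      True     |        False        |   True  |  False  |     False     |      True      |        False         |          True         | False
 True |  True | False | False |  False  |      True     |         True        |  False  |   True  |      True     |     False      |         True         |         False         | False
 True |  True | False |  True |   True  |     False     |        False        |  False  |   True  |      True     |     False      |         True         |         False         |  True
 True |  True |  True | False |  False  |      True     |         True        |   True  |   True  |      True     |     False      |         True         |         False         |  True
 True |  True |  True |  True |   True  |      True     |         True        |   True  |   True  |      True     |     False      |         True         |         False         |  True
The formula is true on 11 of the 16 rows.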